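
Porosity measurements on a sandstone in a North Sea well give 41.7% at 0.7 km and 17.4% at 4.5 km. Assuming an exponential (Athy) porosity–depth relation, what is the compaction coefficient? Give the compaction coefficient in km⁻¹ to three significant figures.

0.230 km⁻¹

Athy: φ(Z) = φ₀ e^(−cZ) ⇒ φ₁/φ₂ = e^{c(Z₂−Z₁)} ⇒ c = ln(φ₁/φ₂)/(Z₂−Z₁)
c = ln(0.417/0.174) / (4.5 − 0.7) = ln(2.397) / 3.8 = 0.8740 / 3.8 = 0.23 km⁻¹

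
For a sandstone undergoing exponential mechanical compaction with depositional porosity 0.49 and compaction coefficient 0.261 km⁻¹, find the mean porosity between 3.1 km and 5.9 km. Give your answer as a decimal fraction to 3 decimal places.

⟨phi⟩ = (1/(d₂−d₁)) ∫ phi₀ e^(−βd) dd = phi₀·(e^(−β·d₁) − e^(−β·d₂)) / (β·(d₂−d₁))
e^(−0.261×3.1) = 0.4453; e^(−0.261×5.9) = 0.2144
⟨phi⟩ = 0.49 × (0.4453 − 0.2144) / (0.261 × 2.8) = 0.49 × 0.3159 = 0.1548

0.155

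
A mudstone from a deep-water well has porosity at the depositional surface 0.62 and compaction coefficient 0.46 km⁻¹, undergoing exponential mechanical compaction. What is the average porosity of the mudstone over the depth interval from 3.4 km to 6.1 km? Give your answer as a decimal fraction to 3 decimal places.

⟨phi⟩ = (1/(Z₂−Z₁)) ∫ phi₀ e^(−kZ) dZ = phi₀·(e^(−k·Z₁) − e^(−k·Z₂)) / (k·(Z₂−Z₁))
e^(−0.46×3.4) = 0.2093; e^(−0.46×6.1) = 0.0604
⟨phi⟩ = 0.62 × (0.2093 − 0.0604) / (0.46 × 2.7) = 0.62 × 0.1198 = 0.0743

0.074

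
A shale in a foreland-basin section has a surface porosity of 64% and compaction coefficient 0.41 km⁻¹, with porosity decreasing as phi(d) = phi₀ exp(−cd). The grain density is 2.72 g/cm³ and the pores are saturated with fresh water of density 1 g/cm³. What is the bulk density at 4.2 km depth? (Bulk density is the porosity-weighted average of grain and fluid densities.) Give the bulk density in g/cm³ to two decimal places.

Porosity at depth: phi = 0.64·exp(−0.41×4.2) = 0.64×0.1787 = 0.1144
Bulk density: ρ_b = (1−phi)ρ_g + phi·ρ_f = 0.8856×2.72 + 0.1144×1
       = 2.409 + 0.114 = 2.523 g/cm³

2.52 g/cm³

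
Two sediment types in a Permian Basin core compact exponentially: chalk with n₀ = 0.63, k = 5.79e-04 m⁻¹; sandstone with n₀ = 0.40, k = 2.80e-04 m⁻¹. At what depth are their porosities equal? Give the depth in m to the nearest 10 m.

Working in km (1 km = 1000 m; k in km⁻¹ = k in m⁻¹ × 1000):
Set n₀ₐ e^(−kₐZ) = n₀ᵦ e^(−kᵦZ) ⇒ ln(n₀ₐ/n₀ᵦ) = (kₐ − kᵦ)·Z
Z = ln(0.63/0.4) / (0.579 − 0.28) = 0.4543 / 0.299 = 1.519 km

1520 m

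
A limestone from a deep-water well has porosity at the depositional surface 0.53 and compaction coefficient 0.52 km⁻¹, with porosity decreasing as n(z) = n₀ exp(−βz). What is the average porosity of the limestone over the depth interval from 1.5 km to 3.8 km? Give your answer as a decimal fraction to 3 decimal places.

0.142

⟨n⟩ = (1/(z₂−z₁)) ∫ n₀ e^(−βz) dz = n₀·(e^(−β·z₁) − e^(−β·z₂)) / (β·(z₂−z₁))
e^(−0.52×1.5) = 0.4584; e^(−0.52×3.8) = 0.1386
⟨n⟩ = 0.53 × (0.4584 − 0.1386) / (0.52 × 2.3) = 0.53 × 0.2674 = 0.1417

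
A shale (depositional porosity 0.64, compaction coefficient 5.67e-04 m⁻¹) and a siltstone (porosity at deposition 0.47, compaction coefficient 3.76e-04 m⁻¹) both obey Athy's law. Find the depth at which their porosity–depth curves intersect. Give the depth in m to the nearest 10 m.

1620 m

Working in km (1 km = 1000 m; c in km⁻¹ = c in m⁻¹ × 1000):
Set n₀ₐ e^(−cₐZ) = n₀ᵦ e^(−cᵦZ) ⇒ ln(n₀ₐ/n₀ᵦ) = (cₐ − cᵦ)·Z
Z = ln(0.64/0.47) / (0.567 − 0.376) = 0.3087 / 0.191 = 1.616 km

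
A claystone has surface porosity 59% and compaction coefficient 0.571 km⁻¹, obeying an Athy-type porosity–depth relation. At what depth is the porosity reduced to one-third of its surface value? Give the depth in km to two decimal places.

φ/φ₀ = 1/3 ⇒ exp(−k·d) = 1/3 ⇒ d = ln(3) / k
d = 1.0986 / 0.571 = 1.924 km

1.92 km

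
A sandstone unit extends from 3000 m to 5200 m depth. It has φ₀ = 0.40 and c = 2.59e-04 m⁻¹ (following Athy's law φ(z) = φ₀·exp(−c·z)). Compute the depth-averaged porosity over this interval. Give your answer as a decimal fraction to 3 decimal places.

0.140

Working in km (1 km = 1000 m; c in km⁻¹ = c in m⁻¹ × 1000):
⟨φ⟩ = (1/(z₂−z₁)) ∫ φ₀ e^(−cz) dz = φ₀·(e^(−c·z₁) − e^(−c·z₂)) / (c·(z₂−z₁))
e^(−0.259×3) = 0.4598; e^(−0.259×5.2) = 0.2601
⟨φ⟩ = 0.4 × (0.4598 − 0.2601) / (0.259 × 2.2) = 0.4 × 0.3505 = 0.1402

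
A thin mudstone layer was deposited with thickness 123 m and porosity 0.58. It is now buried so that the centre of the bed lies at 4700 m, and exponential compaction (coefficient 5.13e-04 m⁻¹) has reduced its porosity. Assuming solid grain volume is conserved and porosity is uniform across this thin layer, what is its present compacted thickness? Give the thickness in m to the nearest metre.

Working in km (1 km = 1000 m; β in km⁻¹ = β in m⁻¹ × 1000):
Porosity at 4.7 km: φ = 0.58·exp(−0.513×4.7) = 0.0520
Solid-volume conservation: h(1−φ) = h₀(1−φ₀) ⇒ h = h₀·(1−φ₀)/(1−φ)
h = 0.123 × (1 − 0.58)/(1 − 0.0520) = 0.123 × 0.4431 = 0.0545 km

54 m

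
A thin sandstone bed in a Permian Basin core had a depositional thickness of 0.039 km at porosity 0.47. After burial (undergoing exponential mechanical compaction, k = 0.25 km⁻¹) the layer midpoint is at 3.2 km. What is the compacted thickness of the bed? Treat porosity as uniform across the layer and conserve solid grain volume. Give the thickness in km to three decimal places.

Porosity at 3.2 km: φ = 0.47·exp(−0.25×3.2) = 0.2112
Solid-volume conservation: h(1−φ) = h₀(1−φ₀) ⇒ h = h₀·(1−φ₀)/(1−φ)
h = 0.039 × (1 − 0.47)/(1 − 0.2112) = 0.039 × 0.6719 = 0.0262 km

0.026 km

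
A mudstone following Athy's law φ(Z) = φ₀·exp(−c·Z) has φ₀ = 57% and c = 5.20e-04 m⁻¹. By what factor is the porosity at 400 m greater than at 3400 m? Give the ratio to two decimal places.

4.76

Working in km (1 km = 1000 m; c in km⁻¹ = c in m⁻¹ × 1000):
φ(Z₁)/φ(Z₂) = e^(−c·Z₁)/e^(−c·Z₂) = e^{c(Z₂−Z₁)}
= exp(0.52 × 3) = exp(1.56) = 4.7588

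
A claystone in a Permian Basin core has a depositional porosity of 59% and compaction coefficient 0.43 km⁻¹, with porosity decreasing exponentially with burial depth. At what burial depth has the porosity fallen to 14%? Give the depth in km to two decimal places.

3.35 km

Invert Athy's law: Z = ln(n₀/n) / c
Z = ln(0.59/0.14) / 0.43 = ln(4.214) / 0.43 = 1.4385 / 0.43 = 3.345 km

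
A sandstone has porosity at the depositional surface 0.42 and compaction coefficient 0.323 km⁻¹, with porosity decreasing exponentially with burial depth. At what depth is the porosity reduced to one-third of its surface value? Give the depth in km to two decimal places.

phi/phi₀ = 1/3 ⇒ exp(−β·z) = 1/3 ⇒ z = ln(3) / β
z = 1.0986 / 0.323 = 3.401 km

3.40 km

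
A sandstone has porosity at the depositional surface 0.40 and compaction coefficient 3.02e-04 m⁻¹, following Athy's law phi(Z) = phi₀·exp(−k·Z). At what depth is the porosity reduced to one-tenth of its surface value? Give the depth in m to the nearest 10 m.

Working in km (1 km = 1000 m; k in km⁻¹ = k in m⁻¹ × 1000):
phi/phi₀ = 1/10 ⇒ exp(−k·Z) = 1/10 ⇒ Z = ln(10) / k
Z = 2.3026 / 0.302 = 7.624 km

7620 m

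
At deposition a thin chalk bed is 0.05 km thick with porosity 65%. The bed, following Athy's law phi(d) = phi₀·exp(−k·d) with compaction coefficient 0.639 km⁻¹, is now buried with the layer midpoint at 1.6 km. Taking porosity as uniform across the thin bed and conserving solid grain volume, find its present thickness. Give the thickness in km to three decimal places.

Porosity at 1.6 km: phi = 0.65·exp(−0.639×1.6) = 0.2338
Solid-volume conservation: h(1−phi) = h₀(1−phi₀) ⇒ h = h₀·(1−phi₀)/(1−phi)
h = 0.05 × (1 − 0.65)/(1 − 0.2338) = 0.05 × 0.4568 = 0.0228 km

0.023 km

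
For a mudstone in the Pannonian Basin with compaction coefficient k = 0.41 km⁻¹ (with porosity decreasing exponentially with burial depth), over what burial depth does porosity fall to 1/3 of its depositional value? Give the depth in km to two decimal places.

2.68 km

φ/φ₀ = 1/3 ⇒ exp(−k·z) = 1/3 ⇒ z = ln(3) / k
z = 1.0986 / 0.41 = 2.680 km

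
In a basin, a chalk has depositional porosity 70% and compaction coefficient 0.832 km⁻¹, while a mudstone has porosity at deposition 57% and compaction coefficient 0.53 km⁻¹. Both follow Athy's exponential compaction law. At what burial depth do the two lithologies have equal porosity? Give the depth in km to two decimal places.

Set n₀ₐ e^(−cₐd) = n₀ᵦ e^(−cᵦd) ⇒ ln(n₀ₐ/n₀ᵦ) = (cₐ − cᵦ)·d
d = ln(0.7/0.57) / (0.832 − 0.53) = 0.2054 / 0.302 = 0.680 km

0.68 km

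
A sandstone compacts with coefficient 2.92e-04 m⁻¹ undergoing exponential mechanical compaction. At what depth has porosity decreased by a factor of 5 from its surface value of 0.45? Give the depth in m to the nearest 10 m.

5510 m

Working in km (1 km = 1000 m; β in km⁻¹ = β in m⁻¹ × 1000):
φ/φ₀ = 1/5 ⇒ exp(−β·d) = 1/5 ⇒ d = ln(5) / β
d = 1.6094 / 0.292 = 5.512 km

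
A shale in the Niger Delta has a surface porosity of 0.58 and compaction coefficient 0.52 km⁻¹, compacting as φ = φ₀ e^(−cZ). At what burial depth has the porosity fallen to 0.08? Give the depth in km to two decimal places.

Invert Athy's law: Z = ln(φ₀/φ) / c
Z = ln(0.58/0.08) / 0.52 = ln(7.25) / 0.52 = 1.9810 / 0.52 = 3.810 km

3.81 km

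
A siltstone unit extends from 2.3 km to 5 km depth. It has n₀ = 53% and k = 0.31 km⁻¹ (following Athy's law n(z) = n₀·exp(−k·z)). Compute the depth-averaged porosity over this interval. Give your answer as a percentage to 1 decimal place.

17.6%

⟨n⟩ = (1/(z₂−z₁)) ∫ n₀ e^(−kz) dz = n₀·(e^(−k·z₁) − e^(−k·z₂)) / (k·(z₂−z₁))
e^(−0.31×2.3) = 0.4902; e^(−0.31×5) = 0.2122
⟨n⟩ = 0.53 × (0.4902 − 0.2122) / (0.31 × 2.7) = 0.53 × 0.3320 = 0.1760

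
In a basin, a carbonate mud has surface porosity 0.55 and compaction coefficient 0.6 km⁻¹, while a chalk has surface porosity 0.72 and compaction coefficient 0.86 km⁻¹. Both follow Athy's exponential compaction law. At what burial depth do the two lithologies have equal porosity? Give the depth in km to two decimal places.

Set n₀ₐ e^(−kₐd) = n₀ᵦ e^(−kᵦd) ⇒ ln(n₀ₐ/n₀ᵦ) = (kₐ − kᵦ)·d
d = ln(0.55/0.72) / (0.6 − 0.86) = -0.2693 / -0.26 = 1.036 km

1.04 km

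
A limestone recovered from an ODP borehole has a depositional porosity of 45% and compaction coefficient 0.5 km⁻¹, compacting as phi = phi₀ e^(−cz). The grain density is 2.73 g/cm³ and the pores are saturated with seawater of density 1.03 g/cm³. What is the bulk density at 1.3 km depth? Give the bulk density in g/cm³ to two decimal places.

Porosity at depth: phi = 0.45·exp(−0.5×1.3) = 0.45×0.5220 = 0.2349
Bulk density: ρ_b = (1−phi)ρ_g + phi·ρ_f = 0.7651×2.73 + 0.2349×1.03
       = 2.089 + 0.242 = 2.331 g/cm³

2.33 g/cm³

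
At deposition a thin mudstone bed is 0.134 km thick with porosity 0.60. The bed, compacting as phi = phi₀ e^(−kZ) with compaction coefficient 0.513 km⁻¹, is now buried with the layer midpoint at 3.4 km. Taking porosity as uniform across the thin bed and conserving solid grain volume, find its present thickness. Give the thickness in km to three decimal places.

0.060 km

Porosity at 3.4 km: phi = 0.6·exp(−0.513×3.4) = 0.1049
Solid-volume conservation: h(1−phi) = h₀(1−phi₀) ⇒ h = h₀·(1−phi₀)/(1−phi)
h = 0.134 × (1 − 0.6)/(1 − 0.1049) = 0.134 × 0.4469 = 0.0599 km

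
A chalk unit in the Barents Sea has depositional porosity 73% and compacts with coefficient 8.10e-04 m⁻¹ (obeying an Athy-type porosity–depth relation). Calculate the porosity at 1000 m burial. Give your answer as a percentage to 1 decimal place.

Working in km (1 km = 1000 m; β in km⁻¹ = β in m⁻¹ × 1000):
φ = φ₀·exp(−β·Z) = 0.73 × exp(−0.81 × 1) = 0.73 × exp(−0.81)
  = 0.73 × 0.4449 = 0.3247

32.5%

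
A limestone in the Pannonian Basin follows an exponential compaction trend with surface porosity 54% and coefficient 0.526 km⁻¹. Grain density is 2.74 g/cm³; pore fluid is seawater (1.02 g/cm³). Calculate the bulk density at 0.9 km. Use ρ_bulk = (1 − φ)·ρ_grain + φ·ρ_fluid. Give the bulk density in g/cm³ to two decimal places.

2.16 g/cm³

Porosity at depth: φ = 0.54·exp(−0.526×0.9) = 0.54×0.6229 = 0.3364
Bulk density: ρ_b = (1−φ)ρ_g + φ·ρ_f = 0.6636×2.74 + 0.3364×1.02
       = 1.818 + 0.343 = 2.161 g/cm³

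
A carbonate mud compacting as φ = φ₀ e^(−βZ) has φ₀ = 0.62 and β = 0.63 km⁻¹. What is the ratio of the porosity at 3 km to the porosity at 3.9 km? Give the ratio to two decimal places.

1.76

φ(Z₁)/φ(Z₂) = e^(−β·Z₁)/e^(−β·Z₂) = e^{β(Z₂−Z₁)}
= exp(0.63 × 0.9) = exp(0.567) = 1.7630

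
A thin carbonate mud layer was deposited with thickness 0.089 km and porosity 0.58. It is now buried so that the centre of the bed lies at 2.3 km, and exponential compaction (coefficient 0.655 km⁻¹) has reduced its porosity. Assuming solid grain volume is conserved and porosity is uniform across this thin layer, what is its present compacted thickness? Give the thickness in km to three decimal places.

0.043 km

Porosity at 2.3 km: phi = 0.58·exp(−0.655×2.3) = 0.1286
Solid-volume conservation: h(1−phi) = h₀(1−phi₀) ⇒ h = h₀·(1−phi₀)/(1−phi)
h = 0.089 × (1 − 0.58)/(1 − 0.1286) = 0.089 × 0.4820 = 0.0429 km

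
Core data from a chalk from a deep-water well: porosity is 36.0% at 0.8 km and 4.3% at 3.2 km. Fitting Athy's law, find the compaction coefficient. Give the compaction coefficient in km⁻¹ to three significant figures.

Athy: phi(Z) = phi₀ e^(−cZ) ⇒ phi₁/phi₂ = e^{c(Z₂−Z₁)} ⇒ c = ln(phi₁/phi₂)/(Z₂−Z₁)
c = ln(0.36/0.043) / (3.2 − 0.8) = ln(8.372) / 2.4 = 2.1249 / 2.4 = 0.8854 km⁻¹

0.885 km⁻¹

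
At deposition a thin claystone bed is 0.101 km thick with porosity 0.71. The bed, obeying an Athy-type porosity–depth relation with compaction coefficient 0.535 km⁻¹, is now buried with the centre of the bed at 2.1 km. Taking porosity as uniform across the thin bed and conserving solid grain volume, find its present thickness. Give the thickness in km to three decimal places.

0.038 km

Porosity at 2.1 km: n = 0.71·exp(−0.535×2.1) = 0.2308
Solid-volume conservation: h(1−n) = h₀(1−n₀) ⇒ h = h₀·(1−n₀)/(1−n)
h = 0.101 × (1 − 0.71)/(1 − 0.2308) = 0.101 × 0.3770 = 0.0381 km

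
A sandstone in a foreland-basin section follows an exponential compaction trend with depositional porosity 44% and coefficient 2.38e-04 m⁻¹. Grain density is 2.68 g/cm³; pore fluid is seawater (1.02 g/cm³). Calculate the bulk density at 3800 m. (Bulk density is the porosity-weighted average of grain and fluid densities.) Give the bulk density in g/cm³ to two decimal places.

2.38 g/cm³

Working in km (1 km = 1000 m; k in km⁻¹ = k in m⁻¹ × 1000):
Porosity at depth: phi = 0.44·exp(−0.238×3.8) = 0.44×0.4048 = 0.1781
Bulk density: ρ_b = (1−phi)ρ_g + phi·ρ_f = 0.8219×2.68 + 0.1781×1.02
       = 2.203 + 0.182 = 2.384 g/cm³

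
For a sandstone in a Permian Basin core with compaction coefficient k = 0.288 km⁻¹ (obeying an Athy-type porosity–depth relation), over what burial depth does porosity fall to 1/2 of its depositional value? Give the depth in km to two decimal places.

n/n₀ = 1/2 ⇒ exp(−k·Z) = 1/2 ⇒ Z = ln(2) / k
Z = 0.6931 / 0.288 = 2.407 km

2.41 km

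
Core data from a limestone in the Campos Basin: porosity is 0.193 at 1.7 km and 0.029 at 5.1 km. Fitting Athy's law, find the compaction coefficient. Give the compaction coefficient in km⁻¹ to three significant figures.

0.557 km⁻¹

Athy: φ(z) = φ₀ e^(−cz) ⇒ φ₁/φ₂ = e^{c(z₂−z₁)} ⇒ c = ln(φ₁/φ₂)/(z₂−z₁)
c = ln(0.193/0.029) / (5.1 − 1.7) = ln(6.655) / 3.4 = 1.8954 / 3.4 = 0.5575 km⁻¹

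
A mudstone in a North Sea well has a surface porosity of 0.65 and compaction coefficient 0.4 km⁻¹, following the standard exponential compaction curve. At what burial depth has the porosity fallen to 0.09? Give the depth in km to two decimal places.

4.94 km

Invert Athy's law: d = ln(phi₀/phi) / c
d = ln(0.65/0.09) / 0.4 = ln(7.222) / 0.4 = 1.9772 / 0.4 = 4.943 km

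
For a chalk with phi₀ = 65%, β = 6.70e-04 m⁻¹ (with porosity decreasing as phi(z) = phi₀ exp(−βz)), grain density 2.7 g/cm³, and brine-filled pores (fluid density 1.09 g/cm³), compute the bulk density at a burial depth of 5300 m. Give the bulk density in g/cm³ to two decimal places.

Working in km (1 km = 1000 m; β in km⁻¹ = β in m⁻¹ × 1000):
Porosity at depth: phi = 0.65·exp(−0.67×5.3) = 0.65×0.0287 = 0.0187
Bulk density: ρ_b = (1−phi)ρ_g + phi·ρ_f = 0.9813×2.7 + 0.0187×1.09
       = 2.650 + 0.020 = 2.670 g/cm³

2.67 g/cm³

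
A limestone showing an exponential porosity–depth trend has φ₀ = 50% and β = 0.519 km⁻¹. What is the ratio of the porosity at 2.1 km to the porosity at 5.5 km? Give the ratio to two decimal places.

5.84

φ(z₁)/φ(z₂) = e^(−β·z₁)/e^(−β·z₂) = e^{β(z₂−z₁)}
= exp(0.519 × 3.4) = exp(1.765) = 5.8392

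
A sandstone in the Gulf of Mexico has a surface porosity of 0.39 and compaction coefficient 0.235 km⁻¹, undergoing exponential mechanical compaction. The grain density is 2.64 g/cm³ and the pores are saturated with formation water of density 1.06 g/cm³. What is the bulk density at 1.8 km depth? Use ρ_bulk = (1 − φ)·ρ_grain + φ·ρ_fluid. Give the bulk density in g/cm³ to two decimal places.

Porosity at depth: φ = 0.39·exp(−0.235×1.8) = 0.39×0.6551 = 0.2555
Bulk density: ρ_b = (1−φ)ρ_g + φ·ρ_f = 0.7445×2.64 + 0.2555×1.06
       = 1.966 + 0.271 = 2.236 g/cm³

2.24 g/cm³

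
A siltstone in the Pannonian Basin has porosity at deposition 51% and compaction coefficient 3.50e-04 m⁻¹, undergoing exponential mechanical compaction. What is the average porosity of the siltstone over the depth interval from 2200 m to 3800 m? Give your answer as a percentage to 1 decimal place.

Working in km (1 km = 1000 m; β in km⁻¹ = β in m⁻¹ × 1000):
⟨φ⟩ = (1/(d₂−d₁)) ∫ φ₀ e^(−βd) dd = φ₀·(e^(−β·d₁) − e^(−β·d₂)) / (β·(d₂−d₁))
e^(−0.35×2.2) = 0.4630; e^(−0.35×3.8) = 0.2645
⟨φ⟩ = 0.51 × (0.4630 − 0.2645) / (0.35 × 1.6) = 0.51 × 0.3545 = 0.1808

18.1%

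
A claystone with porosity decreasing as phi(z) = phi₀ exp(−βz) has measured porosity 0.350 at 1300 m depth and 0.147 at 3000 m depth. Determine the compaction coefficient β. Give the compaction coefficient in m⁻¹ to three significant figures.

0.000510 m⁻¹

Working in km (1 km = 1000 m; β in km⁻¹ = β in m⁻¹ × 1000):
Athy: phi(z) = phi₀ e^(−βz) ⇒ phi₁/phi₂ = e^{β(z₂−z₁)} ⇒ β = ln(phi₁/phi₂)/(z₂−z₁)
β = ln(0.35/0.147) / (3 − 1.3) = ln(2.381) / 1.7 = 0.8675 / 1.7 = 0.5103 km⁻¹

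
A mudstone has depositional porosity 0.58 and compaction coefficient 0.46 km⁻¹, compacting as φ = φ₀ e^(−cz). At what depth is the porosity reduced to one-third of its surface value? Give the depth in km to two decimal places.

2.39 km

φ/φ₀ = 1/3 ⇒ exp(−c·z) = 1/3 ⇒ z = ln(3) / c
z = 1.0986 / 0.46 = 2.388 km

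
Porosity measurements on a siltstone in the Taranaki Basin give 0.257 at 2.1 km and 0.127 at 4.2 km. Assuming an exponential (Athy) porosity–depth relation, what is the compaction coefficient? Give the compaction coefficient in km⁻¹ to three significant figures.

Athy: φ(d) = φ₀ e^(−kd) ⇒ φ₁/φ₂ = e^{k(d₂−d₁)} ⇒ k = ln(φ₁/φ₂)/(d₂−d₁)
k = ln(0.257/0.127) / (4.2 − 2.1) = ln(2.024) / 2.1 = 0.7049 / 2.1 = 0.3357 km⁻¹

0.336 km⁻¹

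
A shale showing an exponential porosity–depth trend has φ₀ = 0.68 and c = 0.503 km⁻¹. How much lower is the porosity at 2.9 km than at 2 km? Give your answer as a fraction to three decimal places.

0.091

φ(2) = 0.68·e^(−0.503×2) = 0.2487
φ(2.9) = 0.68·e^(−0.503×2.9) = 0.1581
Δφ = 0.2487 − 0.1581 = 0.0905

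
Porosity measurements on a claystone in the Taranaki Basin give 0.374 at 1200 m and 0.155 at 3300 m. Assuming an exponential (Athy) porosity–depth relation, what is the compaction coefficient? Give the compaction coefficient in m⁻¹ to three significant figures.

0.000419 m⁻¹

Working in km (1 km = 1000 m; k in km⁻¹ = k in m⁻¹ × 1000):
Athy: phi(d) = phi₀ e^(−kd) ⇒ phi₁/phi₂ = e^{k(d₂−d₁)} ⇒ k = ln(phi₁/phi₂)/(d₂−d₁)
k = ln(0.374/0.155) / (3.3 − 1.2) = ln(2.413) / 2.1 = 0.8808 / 2.1 = 0.4194 km⁻¹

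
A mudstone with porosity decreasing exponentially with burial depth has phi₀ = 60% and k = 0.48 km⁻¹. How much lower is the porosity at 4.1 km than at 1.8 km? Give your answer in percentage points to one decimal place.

16.9 percentage points

phi(1.8) = 0.6·e^(−0.48×1.8) = 0.2529
phi(4.1) = 0.6·e^(−0.48×4.1) = 0.0838
Δphi = 0.2529 − 0.0838 = 0.1690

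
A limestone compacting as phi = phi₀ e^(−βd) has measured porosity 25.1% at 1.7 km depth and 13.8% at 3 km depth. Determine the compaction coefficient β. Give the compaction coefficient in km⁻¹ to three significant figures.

Athy: phi(d) = phi₀ e^(−βd) ⇒ phi₁/phi₂ = e^{β(d₂−d₁)} ⇒ β = ln(phi₁/phi₂)/(d₂−d₁)
β = ln(0.251/0.138) / (3 − 1.7) = ln(1.819) / 1.3 = 0.5982 / 1.3 = 0.4602 km⁻¹

0.460 km⁻¹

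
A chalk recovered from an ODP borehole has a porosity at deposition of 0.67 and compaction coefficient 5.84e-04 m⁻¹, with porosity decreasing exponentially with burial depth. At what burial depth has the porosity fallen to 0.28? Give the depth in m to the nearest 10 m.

Working in km (1 km = 1000 m; k in km⁻¹ = k in m⁻¹ × 1000):
Invert Athy's law: d = ln(φ₀/φ) / k
d = ln(0.67/0.28) / 0.584 = ln(2.393) / 0.584 = 0.8725 / 0.584 = 1.494 km

1490 m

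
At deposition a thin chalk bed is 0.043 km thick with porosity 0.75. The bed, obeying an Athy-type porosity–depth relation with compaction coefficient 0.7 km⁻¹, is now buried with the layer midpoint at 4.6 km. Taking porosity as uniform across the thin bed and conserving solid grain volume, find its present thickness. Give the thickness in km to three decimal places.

Porosity at 4.6 km: φ = 0.75·exp(−0.7×4.6) = 0.0300
Solid-volume conservation: h(1−φ) = h₀(1−φ₀) ⇒ h = h₀·(1−φ₀)/(1−φ)
h = 0.043 × (1 − 0.75)/(1 − 0.0300) = 0.043 × 0.2577 = 0.0111 km

0.011 km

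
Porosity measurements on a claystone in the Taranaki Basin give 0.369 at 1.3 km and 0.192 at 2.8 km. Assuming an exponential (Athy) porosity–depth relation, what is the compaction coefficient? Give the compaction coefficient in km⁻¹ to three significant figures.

0.436 km⁻¹

Athy: n(d) = n₀ e^(−βd) ⇒ n₁/n₂ = e^{β(d₂−d₁)} ⇒ β = ln(n₁/n₂)/(d₂−d₁)
β = ln(0.369/0.192) / (2.8 − 1.3) = ln(1.922) / 1.5 = 0.6533 / 1.5 = 0.4355 km⁻¹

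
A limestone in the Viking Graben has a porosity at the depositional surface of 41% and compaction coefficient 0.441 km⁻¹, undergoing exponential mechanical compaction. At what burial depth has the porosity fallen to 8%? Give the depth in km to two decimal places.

3.71 km

Invert Athy's law: Z = ln(phi₀/phi) / β
Z = ln(0.41/0.08) / 0.441 = ln(5.125) / 0.441 = 1.6341 / 0.441 = 3.706 km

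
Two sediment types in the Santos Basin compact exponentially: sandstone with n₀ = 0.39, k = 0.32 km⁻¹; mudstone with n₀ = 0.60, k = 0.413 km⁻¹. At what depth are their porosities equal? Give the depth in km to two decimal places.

Set n₀ₐ e^(−kₐz) = n₀ᵦ e^(−kᵦz) ⇒ ln(n₀ₐ/n₀ᵦ) = (kₐ − kᵦ)·z
z = ln(0.39/0.6) / (0.32 − 0.413) = -0.4308 / -0.093 = 4.632 km

4.63 km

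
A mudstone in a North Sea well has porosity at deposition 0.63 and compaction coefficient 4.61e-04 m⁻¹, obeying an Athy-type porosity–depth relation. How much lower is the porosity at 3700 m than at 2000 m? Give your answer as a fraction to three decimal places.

0.136

Working in km (1 km = 1000 m; β in km⁻¹ = β in m⁻¹ × 1000):
phi(2) = 0.63·e^(−0.461×2) = 0.2506
phi(3.7) = 0.63·e^(−0.461×3.7) = 0.1144
Δphi = 0.2506 − 0.1144 = 0.1361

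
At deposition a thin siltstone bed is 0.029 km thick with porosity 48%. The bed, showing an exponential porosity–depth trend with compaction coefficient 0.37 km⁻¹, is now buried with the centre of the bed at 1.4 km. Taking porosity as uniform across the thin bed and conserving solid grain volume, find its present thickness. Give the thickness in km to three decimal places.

0.021 km

Porosity at 1.4 km: phi = 0.48·exp(−0.37×1.4) = 0.2859
Solid-volume conservation: h(1−phi) = h₀(1−phi₀) ⇒ h = h₀·(1−phi₀)/(1−phi)
h = 0.029 × (1 − 0.48)/(1 − 0.2859) = 0.029 × 0.7282 = 0.0211 km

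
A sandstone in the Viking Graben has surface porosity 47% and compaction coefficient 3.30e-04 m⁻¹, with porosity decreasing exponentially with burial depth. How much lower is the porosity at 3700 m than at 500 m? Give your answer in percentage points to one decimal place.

26.0 percentage points

Working in km (1 km = 1000 m; k in km⁻¹ = k in m⁻¹ × 1000):
φ(0.5) = 0.47·e^(−0.33×0.5) = 0.3985
φ(3.7) = 0.47·e^(−0.33×3.7) = 0.1386
Δφ = 0.3985 − 0.1386 = 0.2599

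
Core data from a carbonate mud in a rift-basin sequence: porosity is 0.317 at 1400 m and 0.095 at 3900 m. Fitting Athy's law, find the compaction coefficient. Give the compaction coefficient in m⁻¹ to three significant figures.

Working in km (1 km = 1000 m; c in km⁻¹ = c in m⁻¹ × 1000):
Athy: n(d) = n₀ e^(−cd) ⇒ n₁/n₂ = e^{c(d₂−d₁)} ⇒ c = ln(n₁/n₂)/(d₂−d₁)
c = ln(0.317/0.095) / (3.9 − 1.4) = ln(3.337) / 2.5 = 1.2050 / 2.5 = 0.482 km⁻¹

0.000482 m⁻¹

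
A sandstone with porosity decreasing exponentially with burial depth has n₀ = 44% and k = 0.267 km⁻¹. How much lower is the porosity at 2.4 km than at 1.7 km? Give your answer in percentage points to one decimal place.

n(1.7) = 0.44·e^(−0.267×1.7) = 0.2795
n(2.4) = 0.44·e^(−0.267×2.4) = 0.2318
Δn = 0.2795 − 0.2318 = 0.0476

4.8 percentage points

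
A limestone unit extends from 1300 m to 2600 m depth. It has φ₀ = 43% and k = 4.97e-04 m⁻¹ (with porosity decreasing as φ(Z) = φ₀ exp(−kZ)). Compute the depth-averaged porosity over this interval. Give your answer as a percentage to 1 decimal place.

Working in km (1 km = 1000 m; k in km⁻¹ = k in m⁻¹ × 1000):
⟨φ⟩ = (1/(Z₂−Z₁)) ∫ φ₀ e^(−kZ) dZ = φ₀·(e^(−k·Z₁) − e^(−k·Z₂)) / (k·(Z₂−Z₁))
e^(−0.497×1.3) = 0.5241; e^(−0.497×2.6) = 0.2747
⟨φ⟩ = 0.43 × (0.5241 − 0.2747) / (0.497 × 1.3) = 0.43 × 0.3860 = 0.1660

16.6%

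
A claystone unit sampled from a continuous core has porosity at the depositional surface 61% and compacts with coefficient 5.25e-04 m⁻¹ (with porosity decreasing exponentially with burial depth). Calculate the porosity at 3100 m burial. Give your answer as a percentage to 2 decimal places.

Working in km (1 km = 1000 m; k in km⁻¹ = k in m⁻¹ × 1000):
φ = φ₀·exp(−k·Z) = 0.61 × exp(−0.525 × 3.1) = 0.61 × exp(−1.628)
  = 0.61 × 0.1964 = 0.1198

11.98%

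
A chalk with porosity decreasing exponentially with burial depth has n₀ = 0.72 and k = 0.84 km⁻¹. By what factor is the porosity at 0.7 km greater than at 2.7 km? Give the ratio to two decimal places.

5.37

n(z₁)/n(z₂) = e^(−k·z₁)/e^(−k·z₂) = e^{k(z₂−z₁)}
= exp(0.84 × 2) = exp(1.68) = 5.3656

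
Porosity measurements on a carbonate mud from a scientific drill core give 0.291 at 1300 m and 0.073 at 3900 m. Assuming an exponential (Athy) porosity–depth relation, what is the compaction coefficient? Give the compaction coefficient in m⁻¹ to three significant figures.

Working in km (1 km = 1000 m; c in km⁻¹ = c in m⁻¹ × 1000):
Athy: phi(Z) = phi₀ e^(−cZ) ⇒ phi₁/phi₂ = e^{c(Z₂−Z₁)} ⇒ c = ln(phi₁/phi₂)/(Z₂−Z₁)
c = ln(0.291/0.073) / (3.9 − 1.3) = ln(3.986) / 2.6 = 1.3829 / 2.6 = 0.5319 km⁻¹

0.000532 m⁻¹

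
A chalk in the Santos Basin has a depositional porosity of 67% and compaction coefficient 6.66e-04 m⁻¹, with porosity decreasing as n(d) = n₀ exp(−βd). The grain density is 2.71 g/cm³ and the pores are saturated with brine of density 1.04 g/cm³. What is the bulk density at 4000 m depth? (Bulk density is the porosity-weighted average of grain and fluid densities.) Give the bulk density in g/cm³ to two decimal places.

Working in km (1 km = 1000 m; β in km⁻¹ = β in m⁻¹ × 1000):
Porosity at depth: n = 0.67·exp(−0.666×4) = 0.67×0.0697 = 0.0467
Bulk density: ρ_b = (1−n)ρ_g + n·ρ_f = 0.9533×2.71 + 0.0467×1.04
       = 2.584 + 0.049 = 2.632 g/cm³

2.63 g/cm³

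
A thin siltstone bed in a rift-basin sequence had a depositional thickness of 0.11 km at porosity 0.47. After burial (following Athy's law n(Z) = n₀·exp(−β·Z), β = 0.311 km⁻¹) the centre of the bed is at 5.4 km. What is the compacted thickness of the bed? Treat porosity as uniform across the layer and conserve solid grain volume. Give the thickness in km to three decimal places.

0.064 km

Porosity at 5.4 km: n = 0.47·exp(−0.311×5.4) = 0.0876
Solid-volume conservation: h(1−n) = h₀(1−n₀) ⇒ h = h₀·(1−n₀)/(1−n)
h = 0.11 × (1 − 0.47)/(1 − 0.0876) = 0.11 × 0.5809 = 0.0639 km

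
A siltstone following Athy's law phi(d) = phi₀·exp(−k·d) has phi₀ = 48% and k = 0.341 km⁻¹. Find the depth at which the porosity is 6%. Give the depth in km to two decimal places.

6.10 km

Invert Athy's law: d = ln(phi₀/phi) / k
d = ln(0.48/0.06) / 0.341 = ln(8) / 0.341 = 2.0794 / 0.341 = 6.098 km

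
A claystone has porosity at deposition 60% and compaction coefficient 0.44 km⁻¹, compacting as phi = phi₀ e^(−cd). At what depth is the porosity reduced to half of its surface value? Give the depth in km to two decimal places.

phi/phi₀ = 1/2 ⇒ exp(−c·d) = 1/2 ⇒ d = ln(2) / c
d = 0.6931 / 0.44 = 1.575 km

1.58 km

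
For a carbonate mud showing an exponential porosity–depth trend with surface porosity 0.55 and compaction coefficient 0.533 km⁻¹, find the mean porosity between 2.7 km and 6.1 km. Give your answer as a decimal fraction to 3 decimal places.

⟨φ⟩ = (1/(Z₂−Z₁)) ∫ φ₀ e^(−βZ) dZ = φ₀·(e^(−β·Z₁) − e^(−β·Z₂)) / (β·(Z₂−Z₁))
e^(−0.533×2.7) = 0.2371; e^(−0.533×6.1) = 0.0387
⟨φ⟩ = 0.55 × (0.2371 − 0.0387) / (0.533 × 3.4) = 0.55 × 0.1095 = 0.0602

0.060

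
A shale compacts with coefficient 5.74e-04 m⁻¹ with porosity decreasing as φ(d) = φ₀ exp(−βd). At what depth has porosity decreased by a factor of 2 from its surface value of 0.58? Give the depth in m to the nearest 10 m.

Working in km (1 km = 1000 m; β in km⁻¹ = β in m⁻¹ × 1000):
φ/φ₀ = 1/2 ⇒ exp(−β·d) = 1/2 ⇒ d = ln(2) / β
d = 0.6931 / 0.574 = 1.208 km

1210 m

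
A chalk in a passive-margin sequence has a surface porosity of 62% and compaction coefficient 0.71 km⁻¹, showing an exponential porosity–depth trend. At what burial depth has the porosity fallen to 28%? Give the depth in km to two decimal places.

Invert Athy's law: z = ln(phi₀/phi) / k
z = ln(0.62/0.28) / 0.71 = ln(2.214) / 0.71 = 0.7949 / 0.71 = 1.120 km

1.12 km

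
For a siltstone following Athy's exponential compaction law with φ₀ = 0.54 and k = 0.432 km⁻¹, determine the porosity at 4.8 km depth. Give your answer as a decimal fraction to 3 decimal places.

0.068

φ = φ₀·exp(−k·d) = 0.54 × exp(−0.432 × 4.8) = 0.54 × exp(−2.074)
  = 0.54 × 0.1257 = 0.0679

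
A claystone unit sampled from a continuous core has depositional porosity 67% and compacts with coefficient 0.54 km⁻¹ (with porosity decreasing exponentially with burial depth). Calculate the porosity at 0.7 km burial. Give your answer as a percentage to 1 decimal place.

n = n₀·exp(−β·d) = 0.67 × exp(−0.54 × 0.7) = 0.67 × exp(−0.378)
  = 0.67 × 0.6852 = 0.4591

45.9%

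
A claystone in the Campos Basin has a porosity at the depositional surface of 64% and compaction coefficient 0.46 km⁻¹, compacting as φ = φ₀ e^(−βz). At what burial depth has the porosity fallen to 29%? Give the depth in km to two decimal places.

Invert Athy's law: z = ln(φ₀/φ) / β
z = ln(0.64/0.29) / 0.46 = ln(2.207) / 0.46 = 0.7916 / 0.46 = 1.721 km

1.72 km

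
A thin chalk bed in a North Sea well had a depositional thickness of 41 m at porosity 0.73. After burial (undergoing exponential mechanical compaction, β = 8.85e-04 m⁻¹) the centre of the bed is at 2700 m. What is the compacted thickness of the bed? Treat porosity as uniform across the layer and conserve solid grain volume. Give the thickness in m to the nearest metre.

Working in km (1 km = 1000 m; β in km⁻¹ = β in m⁻¹ × 1000):
Porosity at 2.7 km: n = 0.73·exp(−0.885×2.7) = 0.0669
Solid-volume conservation: h(1−n) = h₀(1−n₀) ⇒ h = h₀·(1−n₀)/(1−n)
h = 0.041 × (1 − 0.73)/(1 − 0.0669) = 0.041 × 0.2894 = 0.0119 km

12 m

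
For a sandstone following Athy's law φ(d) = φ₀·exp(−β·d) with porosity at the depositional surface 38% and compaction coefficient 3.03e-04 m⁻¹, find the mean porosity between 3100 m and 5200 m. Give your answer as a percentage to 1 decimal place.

11.0%

Working in km (1 km = 1000 m; β in km⁻¹ = β in m⁻¹ × 1000):
⟨φ⟩ = (1/(d₂−d₁)) ∫ φ₀ e^(−βd) dd = φ₀·(e^(−β·d₁) − e^(−β·d₂)) / (β·(d₂−d₁))
e^(−0.303×3.1) = 0.3909; e^(−0.303×5.2) = 0.2069
⟨φ⟩ = 0.38 × (0.3909 − 0.2069) / (0.303 × 2.1) = 0.38 × 0.2892 = 0.1099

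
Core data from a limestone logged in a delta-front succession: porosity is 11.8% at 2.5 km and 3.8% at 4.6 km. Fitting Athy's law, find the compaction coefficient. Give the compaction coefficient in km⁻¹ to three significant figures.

Athy: φ(Z) = φ₀ e^(−kZ) ⇒ φ₁/φ₂ = e^{k(Z₂−Z₁)} ⇒ k = ln(φ₁/φ₂)/(Z₂−Z₁)
k = ln(0.118/0.038) / (4.6 − 2.5) = ln(3.105) / 2.1 = 1.1331 / 2.1 = 0.5396 km⁻¹

0.540 km⁻¹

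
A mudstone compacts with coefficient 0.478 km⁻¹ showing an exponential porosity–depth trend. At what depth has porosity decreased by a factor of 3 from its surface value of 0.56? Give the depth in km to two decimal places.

φ/φ₀ = 1/3 ⇒ exp(−k·d) = 1/3 ⇒ d = ln(3) / k
d = 1.0986 / 0.478 = 2.298 km

2.30 km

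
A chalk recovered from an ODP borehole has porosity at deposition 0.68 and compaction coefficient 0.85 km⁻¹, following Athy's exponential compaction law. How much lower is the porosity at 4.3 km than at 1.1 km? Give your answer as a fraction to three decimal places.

0.249

phi(1.1) = 0.68·e^(−0.85×1.1) = 0.2670
phi(4.3) = 0.68·e^(−0.85×4.3) = 0.0176
Δphi = 0.2670 − 0.0176 = 0.2494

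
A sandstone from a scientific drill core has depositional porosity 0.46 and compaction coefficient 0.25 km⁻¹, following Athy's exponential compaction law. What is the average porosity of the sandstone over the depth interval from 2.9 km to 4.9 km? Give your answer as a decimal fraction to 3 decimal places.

⟨n⟩ = (1/(Z₂−Z₁)) ∫ n₀ e^(−βZ) dZ = n₀·(e^(−β·Z₁) − e^(−β·Z₂)) / (β·(Z₂−Z₁))
e^(−0.25×2.9) = 0.4843; e^(−0.25×4.9) = 0.2938
⟨n⟩ = 0.46 × (0.4843 − 0.2938) / (0.25 × 2) = 0.46 × 0.3811 = 0.1753

0.175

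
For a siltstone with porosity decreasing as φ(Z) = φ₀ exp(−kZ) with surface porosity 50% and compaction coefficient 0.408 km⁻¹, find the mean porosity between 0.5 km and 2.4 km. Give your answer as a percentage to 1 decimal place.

⟨φ⟩ = (1/(Z₂−Z₁)) ∫ φ₀ e^(−kZ) dZ = φ₀·(e^(−k·Z₁) − e^(−k·Z₂)) / (k·(Z₂−Z₁))
e^(−0.408×0.5) = 0.8155; e^(−0.408×2.4) = 0.3756
⟨φ⟩ = 0.5 × (0.8155 − 0.3756) / (0.408 × 1.9) = 0.5 × 0.5674 = 0.2837

28.4%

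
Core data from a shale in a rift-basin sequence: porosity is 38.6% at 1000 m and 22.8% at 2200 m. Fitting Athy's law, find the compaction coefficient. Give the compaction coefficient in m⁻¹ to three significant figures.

Working in km (1 km = 1000 m; β in km⁻¹ = β in m⁻¹ × 1000):
Athy: n(z) = n₀ e^(−βz) ⇒ n₁/n₂ = e^{β(z₂−z₁)} ⇒ β = ln(n₁/n₂)/(z₂−z₁)
β = ln(0.386/0.228) / (2.2 − 1) = ln(1.693) / 1.2 = 0.5265 / 1.2 = 0.4387 km⁻¹

0.000439 m⁻¹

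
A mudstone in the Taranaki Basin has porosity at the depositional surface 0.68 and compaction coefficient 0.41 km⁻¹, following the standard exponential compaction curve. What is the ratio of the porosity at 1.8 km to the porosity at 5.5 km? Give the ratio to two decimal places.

phi(d₁)/phi(d₂) = e^(−β·d₁)/e^(−β·d₂) = e^{β(d₂−d₁)}
= exp(0.41 × 3.7) = exp(1.517) = 4.5585

4.56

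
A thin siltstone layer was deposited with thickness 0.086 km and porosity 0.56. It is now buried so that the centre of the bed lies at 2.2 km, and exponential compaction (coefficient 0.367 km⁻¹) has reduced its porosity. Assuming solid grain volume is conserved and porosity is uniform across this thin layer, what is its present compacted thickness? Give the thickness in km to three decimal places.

0.050 km

Porosity at 2.2 km: n = 0.56·exp(−0.367×2.2) = 0.2498
Solid-volume conservation: h(1−n) = h₀(1−n₀) ⇒ h = h₀·(1−n₀)/(1−n)
h = 0.086 × (1 − 0.56)/(1 − 0.2498) = 0.086 × 0.5865 = 0.0504 km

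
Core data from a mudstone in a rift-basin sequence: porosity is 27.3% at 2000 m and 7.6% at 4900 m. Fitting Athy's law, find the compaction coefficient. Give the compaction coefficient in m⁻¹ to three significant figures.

0.000441 m⁻¹

Working in km (1 km = 1000 m; β in km⁻¹ = β in m⁻¹ × 1000):
Athy: n(Z) = n₀ e^(−βZ) ⇒ n₁/n₂ = e^{β(Z₂−Z₁)} ⇒ β = ln(n₁/n₂)/(Z₂−Z₁)
β = ln(0.273/0.076) / (4.9 − 2) = ln(3.592) / 2.9 = 1.2787 / 2.9 = 0.4409 km⁻¹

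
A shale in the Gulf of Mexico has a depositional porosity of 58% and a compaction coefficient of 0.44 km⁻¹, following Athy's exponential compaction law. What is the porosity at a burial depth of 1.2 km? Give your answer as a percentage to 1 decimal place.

34.2%

φ = φ₀·exp(−c·z) = 0.58 × exp(−0.44 × 1.2) = 0.58 × exp(−0.528)
  = 0.58 × 0.5898 = 0.3421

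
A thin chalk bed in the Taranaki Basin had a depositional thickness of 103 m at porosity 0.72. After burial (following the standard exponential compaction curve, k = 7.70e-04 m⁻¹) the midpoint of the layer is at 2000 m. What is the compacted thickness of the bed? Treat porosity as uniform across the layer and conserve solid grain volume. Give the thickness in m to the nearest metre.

Working in km (1 km = 1000 m; k in km⁻¹ = k in m⁻¹ × 1000):
Porosity at 2 km: phi = 0.72·exp(−0.77×2) = 0.1544
Solid-volume conservation: h(1−phi) = h₀(1−phi₀) ⇒ h = h₀·(1−phi₀)/(1−phi)
h = 0.103 × (1 − 0.72)/(1 − 0.1544) = 0.103 × 0.3311 = 0.0341 km

34 m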